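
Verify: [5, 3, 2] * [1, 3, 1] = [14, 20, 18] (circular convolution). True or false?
Recompute circular convolution of [5, 3, 2] and [1, 3, 1]: y[0] = 5×1 + 3×1 + 2×3 = 14; y[1] = 5×3 + 3×1 + 2×1 = 20; y[2] = 5×1 + 3×3 + 2×1 = 16 → [14, 20, 16]. Compare to given [14, 20, 18]: they differ at index 2: given 18, correct 16, so answer: No

No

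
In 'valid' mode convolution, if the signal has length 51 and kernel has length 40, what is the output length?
'Valid' mode counts only positions where the kernel fully overlaps the signal: m - n + 1 = 51 - 40 + 1 = 12

12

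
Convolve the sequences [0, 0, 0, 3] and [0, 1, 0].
y[0] = 0×0 = 0; y[1] = 0×1 + 0×0 = 0; y[2] = 0×0 + 0×1 + 0×0 = 0; y[3] = 0×0 + 0×1 + 3×0 = 0; y[4] = 0×0 + 3×1 = 3; y[5] = 3×0 = 0

[0, 0, 0, 0, 3, 0]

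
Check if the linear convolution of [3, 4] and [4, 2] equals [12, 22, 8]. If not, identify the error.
Recompute linear convolution of [3, 4] and [4, 2]: y[0] = 3×4 = 12; y[1] = 3×2 + 4×4 = 22; y[2] = 4×2 = 8 → [12, 22, 8]. Given [12, 22, 8] matches, so answer: Yes

Yes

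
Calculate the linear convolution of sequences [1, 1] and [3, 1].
y[0] = 1×3 = 3; y[1] = 1×1 + 1×3 = 4; y[2] = 1×1 = 1

[3, 4, 1]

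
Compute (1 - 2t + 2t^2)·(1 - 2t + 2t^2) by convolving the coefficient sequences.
Ascending coefficients: a = [1, -2, 2], b = [1, -2, 2]. c[0] = 1×1 = 1; c[1] = 1×-2 + -2×1 = -4; c[2] = 1×2 + -2×-2 + 2×1 = 8; c[3] = -2×2 + 2×-2 = -8; c[4] = 2×2 = 4. Result coefficients: [1, -4, 8, -8, 4] → 1 - 4t + 8t^2 - 8t^3 + 4t^4

1 - 4t + 8t^2 - 8t^3 + 4t^4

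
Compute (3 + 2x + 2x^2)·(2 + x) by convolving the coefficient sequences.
Ascending coefficients: a = [3, 2, 2], b = [2, 1]. c[0] = 3×2 = 6; c[1] = 3×1 + 2×2 = 7; c[2] = 2×1 + 2×2 = 6; c[3] = 2×1 = 2. Result coefficients: [6, 7, 6, 2] → 6 + 7x + 6x^2 + 2x^3

6 + 7x + 6x^2 + 2x^3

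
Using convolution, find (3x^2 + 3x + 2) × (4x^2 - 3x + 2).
Ascending coefficients: a = [2, 3, 3], b = [2, -3, 4]. c[0] = 2×2 = 4; c[1] = 2×-3 + 3×2 = 0; c[2] = 2×4 + 3×-3 + 3×2 = 5; c[3] = 3×4 + 3×-3 = 3; c[4] = 3×4 = 12. Result coefficients: [4, 0, 5, 3, 12] → 12x^4 + 3x^3 + 5x^2 + 4

12x^4 + 3x^3 + 5x^2 + 4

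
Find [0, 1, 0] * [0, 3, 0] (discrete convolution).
y[0] = 0×0 = 0; y[1] = 0×3 + 1×0 = 0; y[2] = 0×0 + 1×3 + 0×0 = 3; y[3] = 1×0 + 0×3 = 0; y[4] = 0×0 = 0

[0, 0, 3, 0, 0]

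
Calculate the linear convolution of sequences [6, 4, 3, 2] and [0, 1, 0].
y[0] = 6×0 = 0; y[1] = 6×1 + 4×0 = 6; y[2] = 6×0 + 4×1 + 3×0 = 4; y[3] = 4×0 + 3×1 + 2×0 = 3; y[4] = 3×0 + 2×1 = 2; y[5] = 2×0 = 0

[0, 6, 4, 3, 2, 0]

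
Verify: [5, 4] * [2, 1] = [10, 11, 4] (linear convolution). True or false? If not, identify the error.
Recompute linear convolution of [5, 4] and [2, 1]: y[0] = 5×2 = 10; y[1] = 5×1 + 4×2 = 13; y[2] = 4×1 = 4 → [10, 13, 4]. Compare to given [10, 11, 4]: they differ at index 1: given 11, correct 13, so answer: No

No. Error at index 1: given 11, correct 13.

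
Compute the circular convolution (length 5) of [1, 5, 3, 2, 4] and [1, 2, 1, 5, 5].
Use y[k] = Σ_j f[j]·g[(k-j) mod 5]. y[0] = 1×1 + 5×5 + 3×5 + 2×1 + 4×2 = 51; y[1] = 1×2 + 5×1 + 3×5 + 2×5 + 4×1 = 36; y[2] = 1×1 + 5×2 + 3×1 + 2×5 + 4×5 = 44; y[3] = 1×5 + 5×1 + 3×2 + 2×1 + 4×5 = 38; y[4] = 1×5 + 5×5 + 3×1 + 2×2 + 4×1 = 41. Result: [51, 36, 44, 38, 41]

[51, 36, 44, 38, 41]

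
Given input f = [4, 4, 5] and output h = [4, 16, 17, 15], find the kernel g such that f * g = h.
Output length 4 = len(f) + len(g) - 1 ⇒ len(g) = 2. Solve g forward using g[k] = (h[k] - Σ_{i≥1} f[i]·g[k-i]) / f[0]: g[0] = h[0] / f[0] = 4 / 4 = 1; g[1] = (h[1] - 4×1) / f[0] = (16 - 4×1) / 4 = 3. So g = [1, 3]. Forward-check [4, 4, 5] * [1, 3]: h[0] = 4×1 = 4; h[1] = 4×3 + 4×1 = 16; h[2] = 4×3 + 5×1 = 17; h[3] = 5×3 = 15 → [4, 16, 17, 15] ✓

[1, 3]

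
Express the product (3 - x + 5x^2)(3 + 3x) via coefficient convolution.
Ascending coefficients: a = [3, -1, 5], b = [3, 3]. c[0] = 3×3 = 9; c[1] = 3×3 + -1×3 = 6; c[2] = -1×3 + 5×3 = 12; c[3] = 5×3 = 15. Result coefficients: [9, 6, 12, 15] → 9 + 6x + 12x^2 + 15x^3

9 + 6x + 12x^2 + 15x^3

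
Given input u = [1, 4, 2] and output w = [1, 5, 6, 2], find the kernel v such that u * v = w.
Output length 4 = len(u) + len(v) - 1 ⇒ len(v) = 2. Solve v forward using v[k] = (w[k] - Σ_{i≥1} u[i]·v[k-i]) / u[0]: v[0] = w[0] / u[0] = 1 / 1 = 1; v[1] = (w[1] - 4×1) / u[0] = (5 - 4×1) / 1 = 1. So v = [1, 1]. Forward-check [1, 4, 2] * [1, 1]: w[0] = 1×1 = 1; w[1] = 1×1 + 4×1 = 5; w[2] = 4×1 + 2×1 = 6; w[3] = 2×1 = 2 → [1, 5, 6, 2] ✓

[1, 1]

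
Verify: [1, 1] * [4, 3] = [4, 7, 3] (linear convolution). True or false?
Recompute linear convolution of [1, 1] and [4, 3]: y[0] = 1×4 = 4; y[1] = 1×3 + 1×4 = 7; y[2] = 1×3 = 3 → [4, 7, 3]. Given [4, 7, 3] matches, so answer: Yes

Yes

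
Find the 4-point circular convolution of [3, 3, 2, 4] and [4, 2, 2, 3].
Use y[k] = Σ_j x[j]·h[(k-j) mod 4]. y[0] = 3×4 + 3×3 + 2×2 + 4×2 = 33; y[1] = 3×2 + 3×4 + 2×3 + 4×2 = 32; y[2] = 3×2 + 3×2 + 2×4 + 4×3 = 32; y[3] = 3×3 + 3×2 + 2×2 + 4×4 = 35. Result: [33, 32, 32, 35]

[33, 32, 32, 35]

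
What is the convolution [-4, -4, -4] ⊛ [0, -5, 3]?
y[0] = -4×0 = 0; y[1] = -4×-5 + -4×0 = 20; y[2] = -4×3 + -4×-5 + -4×0 = 8; y[3] = -4×3 + -4×-5 = 8; y[4] = -4×3 = -12

[0, 20, 8, 8, -12]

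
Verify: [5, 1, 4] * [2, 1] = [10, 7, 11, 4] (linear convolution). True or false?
Recompute linear convolution of [5, 1, 4] and [2, 1]: y[0] = 5×2 = 10; y[1] = 5×1 + 1×2 = 7; y[2] = 1×1 + 4×2 = 9; y[3] = 4×1 = 4 → [10, 7, 9, 4]. Compare to given [10, 7, 11, 4]: they differ at index 2: given 11, correct 9, so answer: No

No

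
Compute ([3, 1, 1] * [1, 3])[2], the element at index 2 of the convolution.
Use y[k] = Σ_i a[i]·b[k-i] at k=2. y[2] = 1×3 + 1×1 = 4

4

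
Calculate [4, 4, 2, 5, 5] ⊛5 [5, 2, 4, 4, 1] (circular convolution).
Use y[k] = Σ_j x[j]·h[(k-j) mod 5]. y[0] = 4×5 + 4×1 + 2×4 + 5×4 + 5×2 = 62; y[1] = 4×2 + 4×5 + 2×1 + 5×4 + 5×4 = 70; y[2] = 4×4 + 4×2 + 2×5 + 5×1 + 5×4 = 59; y[3] = 4×4 + 4×4 + 2×2 + 5×5 + 5×1 = 66; y[4] = 4×1 + 4×4 + 2×4 + 5×2 + 5×5 = 63. Result: [62, 70, 59, 66, 63]

[62, 70, 59, 66, 63]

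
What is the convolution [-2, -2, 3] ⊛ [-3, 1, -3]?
y[0] = -2×-3 = 6; y[1] = -2×1 + -2×-3 = 4; y[2] = -2×-3 + -2×1 + 3×-3 = -5; y[3] = -2×-3 + 3×1 = 9; y[4] = 3×-3 = -9

[6, 4, -5, 9, -9]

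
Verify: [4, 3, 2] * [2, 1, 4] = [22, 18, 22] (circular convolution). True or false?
Recompute circular convolution of [4, 3, 2] and [2, 1, 4]: y[0] = 4×2 + 3×4 + 2×1 = 22; y[1] = 4×1 + 3×2 + 2×4 = 18; y[2] = 4×4 + 3×1 + 2×2 = 23 → [22, 18, 23]. Compare to given [22, 18, 22]: they differ at index 2: given 22, correct 23, so answer: No

No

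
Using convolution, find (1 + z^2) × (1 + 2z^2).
Ascending coefficients: a = [1, 0, 1], b = [1, 0, 2]. c[0] = 1×1 = 1; c[1] = 1×0 + 0×1 = 0; c[2] = 1×2 + 0×0 + 1×1 = 3; c[3] = 0×2 + 1×0 = 0; c[4] = 1×2 = 2. Result coefficients: [1, 0, 3, 0, 2] → 1 + 3z^2 + 2z^4

1 + 3z^2 + 2z^4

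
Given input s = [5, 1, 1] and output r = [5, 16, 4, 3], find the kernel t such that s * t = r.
Output length 4 = len(s) + len(t) - 1 ⇒ len(t) = 2. Solve t forward using t[k] = (r[k] - Σ_{i≥1} s[i]·t[k-i]) / s[0]: t[0] = r[0] / s[0] = 5 / 5 = 1; t[1] = (r[1] - 1×1) / s[0] = (16 - 1×1) / 5 = 3. So t = [1, 3]. Forward-check [5, 1, 1] * [1, 3]: r[0] = 5×1 = 5; r[1] = 5×3 + 1×1 = 16; r[2] = 1×3 + 1×1 = 4; r[3] = 1×3 = 3 → [5, 16, 4, 3] ✓

[1, 3]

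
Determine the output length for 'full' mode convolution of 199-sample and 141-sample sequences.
Linear/full convolution length: m + n - 1 = 199 + 141 - 1 = 339

339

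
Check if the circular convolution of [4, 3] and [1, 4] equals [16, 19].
Recompute circular convolution of [4, 3] and [1, 4]: y[0] = 4×1 + 3×4 = 16; y[1] = 4×4 + 3×1 = 19 → [16, 19]. Given [16, 19] matches, so answer: Yes

Yes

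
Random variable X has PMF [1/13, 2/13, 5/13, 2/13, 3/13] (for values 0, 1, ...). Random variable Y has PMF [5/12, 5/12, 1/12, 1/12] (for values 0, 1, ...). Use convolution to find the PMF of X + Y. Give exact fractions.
P(X+Y=k) = Σ_i P(X=i)·P(Y=k-i) — a convolution of [1/13, 2/13, 5/13, 2/13, 3/13] and [5/12, 5/12, 1/12, 1/12]. P(X+Y=0) = (1/13)×(5/12) = 5/156; P(X+Y=1) = (1/13)×(5/12) + (2/13)×(5/12) = 5/156 + 5/78 = 5/52; P(X+Y=2) = (1/13)×(1/12) + (2/13)×(5/12) + (5/13)×(5/12) = 1/156 + 5/78 + 25/156 = 3/13; P(X+Y=3) = (1/13)×(1/12) + (2/13)×(1/12) + (5/13)×(5/12) + (2/13)×(5/12) = 1/156 + 1/78 + 25/156 + 5/78 = 19/78; P(X+Y=4) = (2/13)×(1/12) + (5/13)×(1/12) + (2/13)×(5/12) + (3/13)×(5/12) = 1/78 + 5/156 + 5/78 + 5/52 = 8/39; P(X+Y=5) = (5/13)×(1/12) + (2/13)×(1/12) + (3/13)×(5/12) = 5/156 + 1/78 + 5/52 = 11/78; P(X+Y=6) = (2/13)×(1/12) + (3/13)×(1/12) = 1/78 + 1/52 = 5/156; P(X+Y=7) = (3/13)×(1/12) = 1/52. PMF: [5/156, 5/52, 3/13, 19/78, 8/39, 11/78, 5/156, 1/52] (sums to 1 ✓)

[5/156, 5/52, 3/13, 19/78, 8/39, 11/78, 5/156, 1/52]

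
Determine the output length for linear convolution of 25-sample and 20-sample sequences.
Linear/full convolution length: m + n - 1 = 25 + 20 - 1 = 44

44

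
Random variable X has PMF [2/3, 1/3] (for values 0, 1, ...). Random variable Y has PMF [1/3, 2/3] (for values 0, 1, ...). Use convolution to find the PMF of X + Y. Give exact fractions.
P(X+Y=k) = Σ_i P(X=i)·P(Y=k-i) — a convolution of [2/3, 1/3] and [1/3, 2/3]. P(X+Y=0) = (2/3)×(1/3) = 2/9; P(X+Y=1) = (2/3)×(2/3) + (1/3)×(1/3) = 4/9 + 1/9 = 5/9; P(X+Y=2) = (1/3)×(2/3) = 2/9. PMF: [2/9, 5/9, 2/9] (sums to 1 ✓)

[2/9, 5/9, 2/9]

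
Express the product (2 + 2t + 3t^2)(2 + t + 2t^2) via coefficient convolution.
Ascending coefficients: a = [2, 2, 3], b = [2, 1, 2]. c[0] = 2×2 = 4; c[1] = 2×1 + 2×2 = 6; c[2] = 2×2 + 2×1 + 3×2 = 12; c[3] = 2×2 + 3×1 = 7; c[4] = 3×2 = 6. Result coefficients: [4, 6, 12, 7, 6] → 4 + 6t + 12t^2 + 7t^3 + 6t^4

4 + 6t + 12t^2 + 7t^3 + 6t^4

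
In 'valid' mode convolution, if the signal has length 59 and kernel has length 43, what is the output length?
'Valid' mode counts only positions where the kernel fully overlaps the signal: m - n + 1 = 59 - 43 + 1 = 17

17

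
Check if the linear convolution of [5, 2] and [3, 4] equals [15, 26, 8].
Recompute linear convolution of [5, 2] and [3, 4]: y[0] = 5×3 = 15; y[1] = 5×4 + 2×3 = 26; y[2] = 2×4 = 8 → [15, 26, 8]. Given [15, 26, 8] matches, so answer: Yes

Yes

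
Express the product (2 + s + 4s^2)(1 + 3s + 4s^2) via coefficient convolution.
Ascending coefficients: a = [2, 1, 4], b = [1, 3, 4]. c[0] = 2×1 = 2; c[1] = 2×3 + 1×1 = 7; c[2] = 2×4 + 1×3 + 4×1 = 15; c[3] = 1×4 + 4×3 = 16; c[4] = 4×4 = 16. Result coefficients: [2, 7, 15, 16, 16] → 2 + 7s + 15s^2 + 16s^3 + 16s^4

2 + 7s + 15s^2 + 16s^3 + 16s^4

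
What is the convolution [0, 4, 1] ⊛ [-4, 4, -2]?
y[0] = 0×-4 = 0; y[1] = 0×4 + 4×-4 = -16; y[2] = 0×-2 + 4×4 + 1×-4 = 12; y[3] = 4×-2 + 1×4 = -4; y[4] = 1×-2 = -2

[0, -16, 12, -4, -2]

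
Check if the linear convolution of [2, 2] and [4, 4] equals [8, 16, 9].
Recompute linear convolution of [2, 2] and [4, 4]: y[0] = 2×4 = 8; y[1] = 2×4 + 2×4 = 16; y[2] = 2×4 = 8 → [8, 16, 8]. Compare to given [8, 16, 9]: they differ at index 2: given 9, correct 8, so answer: No

No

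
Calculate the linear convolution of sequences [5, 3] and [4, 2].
y[0] = 5×4 = 20; y[1] = 5×2 + 3×4 = 22; y[2] = 3×2 = 6

[20, 22, 6]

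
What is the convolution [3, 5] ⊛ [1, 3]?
y[0] = 3×1 = 3; y[1] = 3×3 + 5×1 = 14; y[2] = 5×3 = 15

[3, 14, 15]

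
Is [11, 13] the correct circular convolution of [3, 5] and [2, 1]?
Recompute circular convolution of [3, 5] and [2, 1]: y[0] = 3×2 + 5×1 = 11; y[1] = 3×1 + 5×2 = 13 → [11, 13]. Given [11, 13] matches, so answer: Yes

Yes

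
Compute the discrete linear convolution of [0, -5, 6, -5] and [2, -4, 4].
y[0] = 0×2 = 0; y[1] = 0×-4 + -5×2 = -10; y[2] = 0×4 + -5×-4 + 6×2 = 32; y[3] = -5×4 + 6×-4 + -5×2 = -54; y[4] = 6×4 + -5×-4 = 44; y[5] = -5×4 = -20

[0, -10, 32, -54, 44, -20]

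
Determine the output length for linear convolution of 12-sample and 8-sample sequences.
Linear/full convolution length: m + n - 1 = 12 + 8 - 1 = 19

19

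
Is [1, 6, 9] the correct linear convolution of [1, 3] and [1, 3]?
Recompute linear convolution of [1, 3] and [1, 3]: y[0] = 1×1 = 1; y[1] = 1×3 + 3×1 = 6; y[2] = 3×3 = 9 → [1, 6, 9]. Given [1, 6, 9] matches, so answer: Yes

Yes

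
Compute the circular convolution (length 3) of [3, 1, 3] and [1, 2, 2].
Use y[k] = Σ_j a[j]·b[(k-j) mod 3]. y[0] = 3×1 + 1×2 + 3×2 = 11; y[1] = 3×2 + 1×1 + 3×2 = 13; y[2] = 3×2 + 1×2 + 3×1 = 11. Result: [11, 13, 11]

[11, 13, 11]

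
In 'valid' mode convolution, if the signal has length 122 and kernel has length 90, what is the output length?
'Valid' mode counts only positions where the kernel fully overlaps the signal: m - n + 1 = 122 - 90 + 1 = 33

33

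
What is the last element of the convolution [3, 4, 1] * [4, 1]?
Use y[k] = Σ_i a[i]·b[k-i] at k=3. y[3] = 1×1 = 1

1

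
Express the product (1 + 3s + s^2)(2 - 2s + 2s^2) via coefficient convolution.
Ascending coefficients: a = [1, 3, 1], b = [2, -2, 2]. c[0] = 1×2 = 2; c[1] = 1×-2 + 3×2 = 4; c[2] = 1×2 + 3×-2 + 1×2 = -2; c[3] = 3×2 + 1×-2 = 4; c[4] = 1×2 = 2. Result coefficients: [2, 4, -2, 4, 2] → 2 + 4s - 2s^2 + 4s^3 + 2s^4

2 + 4s - 2s^2 + 4s^3 + 2s^4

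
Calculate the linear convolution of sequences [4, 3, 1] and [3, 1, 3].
y[0] = 4×3 = 12; y[1] = 4×1 + 3×3 = 13; y[2] = 4×3 + 3×1 + 1×3 = 18; y[3] = 3×3 + 1×1 = 10; y[4] = 1×3 = 3

[12, 13, 18, 10, 3]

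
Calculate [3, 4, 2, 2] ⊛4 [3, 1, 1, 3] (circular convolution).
Use y[k] = Σ_j s[j]·t[(k-j) mod 4]. y[0] = 3×3 + 4×3 + 2×1 + 2×1 = 25; y[1] = 3×1 + 4×3 + 2×3 + 2×1 = 23; y[2] = 3×1 + 4×1 + 2×3 + 2×3 = 19; y[3] = 3×3 + 4×1 + 2×1 + 2×3 = 21. Result: [25, 23, 19, 21]

[25, 23, 19, 21]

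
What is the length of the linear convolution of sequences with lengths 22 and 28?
Linear/full convolution length: m + n - 1 = 22 + 28 - 1 = 49

49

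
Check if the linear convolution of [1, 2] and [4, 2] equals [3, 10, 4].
Recompute linear convolution of [1, 2] and [4, 2]: y[0] = 1×4 = 4; y[1] = 1×2 + 2×4 = 10; y[2] = 2×2 = 4 → [4, 10, 4]. Compare to given [3, 10, 4]: they differ at index 0: given 3, correct 4, so answer: No

No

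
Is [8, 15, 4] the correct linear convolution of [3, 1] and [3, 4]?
Recompute linear convolution of [3, 1] and [3, 4]: y[0] = 3×3 = 9; y[1] = 3×4 + 1×3 = 15; y[2] = 1×4 = 4 → [9, 15, 4]. Compare to given [8, 15, 4]: they differ at index 0: given 8, correct 9, so answer: No

No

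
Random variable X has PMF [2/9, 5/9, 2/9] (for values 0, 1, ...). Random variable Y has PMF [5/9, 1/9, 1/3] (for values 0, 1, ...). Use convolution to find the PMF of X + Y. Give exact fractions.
P(X+Y=k) = Σ_i P(X=i)·P(Y=k-i) — a convolution of [2/9, 5/9, 2/9] and [5/9, 1/9, 1/3]. P(X+Y=0) = (2/9)×(5/9) = 10/81; P(X+Y=1) = (2/9)×(1/9) + (5/9)×(5/9) = 2/81 + 25/81 = 1/3; P(X+Y=2) = (2/9)×(1/3) + (5/9)×(1/9) + (2/9)×(5/9) = 2/27 + 5/81 + 10/81 = 7/27; P(X+Y=3) = (5/9)×(1/3) + (2/9)×(1/9) = 5/27 + 2/81 = 17/81; P(X+Y=4) = (2/9)×(1/3) = 2/27. PMF: [10/81, 1/3, 7/27, 17/81, 2/27] (sums to 1 ✓)

[10/81, 1/3, 7/27, 17/81, 2/27]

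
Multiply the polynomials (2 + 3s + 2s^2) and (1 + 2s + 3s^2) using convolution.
Ascending coefficients: a = [2, 3, 2], b = [1, 2, 3]. c[0] = 2×1 = 2; c[1] = 2×2 + 3×1 = 7; c[2] = 2×3 + 3×2 + 2×1 = 14; c[3] = 3×3 + 2×2 = 13; c[4] = 2×3 = 6. Result coefficients: [2, 7, 14, 13, 6] → 2 + 7s + 14s^2 + 13s^3 + 6s^4

2 + 7s + 14s^2 + 13s^3 + 6s^4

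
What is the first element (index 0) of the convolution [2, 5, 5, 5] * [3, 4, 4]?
Use y[k] = Σ_i a[i]·b[k-i] at k=0. y[0] = 2×3 = 6

6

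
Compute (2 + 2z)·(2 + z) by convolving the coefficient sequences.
Ascending coefficients: a = [2, 2], b = [2, 1]. c[0] = 2×2 = 4; c[1] = 2×1 + 2×2 = 6; c[2] = 2×1 = 2. Result coefficients: [4, 6, 2] → 4 + 6z + 2z^2

4 + 6z + 2z^2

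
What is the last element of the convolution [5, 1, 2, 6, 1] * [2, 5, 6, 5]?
Use y[k] = Σ_i a[i]·b[k-i] at k=7. y[7] = 1×5 = 5

5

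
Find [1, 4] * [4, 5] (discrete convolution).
y[0] = 1×4 = 4; y[1] = 1×5 + 4×4 = 21; y[2] = 4×5 = 20

[4, 21, 20]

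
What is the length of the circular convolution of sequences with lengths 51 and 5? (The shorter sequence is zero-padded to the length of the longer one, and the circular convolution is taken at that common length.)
Circular convolution (zero-padding the shorter input) has length max(m, n) = max(51, 5) = 51

51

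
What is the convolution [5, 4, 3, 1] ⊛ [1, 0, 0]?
y[0] = 5×1 = 5; y[1] = 5×0 + 4×1 = 4; y[2] = 5×0 + 4×0 + 3×1 = 3; y[3] = 4×0 + 3×0 + 1×1 = 1; y[4] = 3×0 + 1×0 = 0; y[5] = 1×0 = 0

[5, 4, 3, 1, 0, 0]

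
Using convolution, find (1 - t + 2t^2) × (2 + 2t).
Ascending coefficients: a = [1, -1, 2], b = [2, 2]. c[0] = 1×2 = 2; c[1] = 1×2 + -1×2 = 0; c[2] = -1×2 + 2×2 = 2; c[3] = 2×2 = 4. Result coefficients: [2, 0, 2, 4] → 2 + 2t^2 + 4t^3

2 + 2t^2 + 4t^3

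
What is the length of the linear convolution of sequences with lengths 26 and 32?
Linear/full convolution length: m + n - 1 = 26 + 32 - 1 = 57

57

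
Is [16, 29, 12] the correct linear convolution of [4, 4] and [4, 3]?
Recompute linear convolution of [4, 4] and [4, 3]: y[0] = 4×4 = 16; y[1] = 4×3 + 4×4 = 28; y[2] = 4×3 = 12 → [16, 28, 12]. Compare to given [16, 29, 12]: they differ at index 1: given 29, correct 28, so answer: No

No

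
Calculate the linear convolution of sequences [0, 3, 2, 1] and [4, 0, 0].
y[0] = 0×4 = 0; y[1] = 0×0 + 3×4 = 12; y[2] = 0×0 + 3×0 + 2×4 = 8; y[3] = 3×0 + 2×0 + 1×4 = 4; y[4] = 2×0 + 1×0 = 0; y[5] = 1×0 = 0

[0, 12, 8, 4, 0, 0]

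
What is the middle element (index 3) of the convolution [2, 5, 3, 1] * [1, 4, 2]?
Use y[k] = Σ_i a[i]·b[k-i] at k=3. y[3] = 5×2 + 3×4 + 1×1 = 23

23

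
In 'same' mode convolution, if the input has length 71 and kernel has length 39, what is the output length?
'Same' mode returns an output with the same length as the input: 71

71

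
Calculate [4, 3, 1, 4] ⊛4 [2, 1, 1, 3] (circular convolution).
Use y[k] = Σ_j f[j]·g[(k-j) mod 4]. y[0] = 4×2 + 3×3 + 1×1 + 4×1 = 22; y[1] = 4×1 + 3×2 + 1×3 + 4×1 = 17; y[2] = 4×1 + 3×1 + 1×2 + 4×3 = 21; y[3] = 4×3 + 3×1 + 1×1 + 4×2 = 24. Result: [22, 17, 21, 24]

[22, 17, 21, 24]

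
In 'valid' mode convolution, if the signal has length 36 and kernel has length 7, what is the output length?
'Valid' mode counts only positions where the kernel fully overlaps the signal: m - n + 1 = 36 - 7 + 1 = 30

30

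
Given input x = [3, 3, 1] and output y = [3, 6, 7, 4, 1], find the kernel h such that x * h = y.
Output length 5 = len(x) + len(h) - 1 ⇒ len(h) = 3. Solve h forward using h[k] = (y[k] - Σ_{i≥1} x[i]·h[k-i]) / x[0]: h[0] = y[0] / x[0] = 3 / 3 = 1; h[1] = (y[1] - 3×1) / x[0] = (6 - 3×1) / 3 = 1; h[2] = (y[2] - 3×1 - 1×1) / x[0] = (7 - 3×1 - 1×1) / 3 = 1. So h = [1, 1, 1]. Forward-check [3, 3, 1] * [1, 1, 1]: y[0] = 3×1 = 3; y[1] = 3×1 + 3×1 = 6; y[2] = 3×1 + 3×1 + 1×1 = 7; y[3] = 3×1 + 1×1 = 4; y[4] = 1×1 = 1 → [3, 6, 7, 4, 1] ✓

[1, 1, 1]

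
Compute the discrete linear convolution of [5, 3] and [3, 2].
y[0] = 5×3 = 15; y[1] = 5×2 + 3×3 = 19; y[2] = 3×2 = 6

[15, 19, 6]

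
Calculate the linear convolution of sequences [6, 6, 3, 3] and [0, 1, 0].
y[0] = 6×0 = 0; y[1] = 6×1 + 6×0 = 6; y[2] = 6×0 + 6×1 + 3×0 = 6; y[3] = 6×0 + 3×1 + 3×0 = 3; y[4] = 3×0 + 3×1 = 3; y[5] = 3×0 = 0

[0, 6, 6, 3, 3, 0]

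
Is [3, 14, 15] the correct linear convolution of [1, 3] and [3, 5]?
Recompute linear convolution of [1, 3] and [3, 5]: y[0] = 1×3 = 3; y[1] = 1×5 + 3×3 = 14; y[2] = 3×5 = 15 → [3, 14, 15]. Given [3, 14, 15] matches, so answer: Yes

Yes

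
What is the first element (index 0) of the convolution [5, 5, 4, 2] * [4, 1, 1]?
Use y[k] = Σ_i a[i]·b[k-i] at k=0. y[0] = 5×4 = 20

20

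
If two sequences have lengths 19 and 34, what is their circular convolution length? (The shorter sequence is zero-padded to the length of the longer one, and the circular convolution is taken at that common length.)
Circular convolution (zero-padding the shorter input) has length max(m, n) = max(19, 34) = 34

34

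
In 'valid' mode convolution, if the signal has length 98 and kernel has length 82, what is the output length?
'Valid' mode counts only positions where the kernel fully overlaps the signal: m - n + 1 = 98 - 82 + 1 = 17

17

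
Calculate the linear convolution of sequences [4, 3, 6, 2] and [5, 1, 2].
y[0] = 4×5 = 20; y[1] = 4×1 + 3×5 = 19; y[2] = 4×2 + 3×1 + 6×5 = 41; y[3] = 3×2 + 6×1 + 2×5 = 22; y[4] = 6×2 + 2×1 = 14; y[5] = 2×2 = 4

[20, 19, 41, 22, 14, 4]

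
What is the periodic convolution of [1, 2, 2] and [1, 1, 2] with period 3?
Use y[k] = Σ_j f[j]·g[(k-j) mod 3]. y[0] = 1×1 + 2×2 + 2×1 = 7; y[1] = 1×1 + 2×1 + 2×2 = 7; y[2] = 1×2 + 2×1 + 2×1 = 6. Result: [7, 7, 6]

[7, 7, 6]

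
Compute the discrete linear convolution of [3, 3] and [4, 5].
y[0] = 3×4 = 12; y[1] = 3×5 + 3×4 = 27; y[2] = 3×5 = 15

[12, 27, 15]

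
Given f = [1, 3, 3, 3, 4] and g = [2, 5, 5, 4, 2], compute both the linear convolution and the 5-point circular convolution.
Linear: y_lin[0] = 1×2 = 2; y_lin[1] = 1×5 + 3×2 = 11; y_lin[2] = 1×5 + 3×5 + 3×2 = 26; y_lin[3] = 1×4 + 3×5 + 3×5 + 3×2 = 40; y_lin[4] = 1×2 + 3×4 + 3×5 + 3×5 + 4×2 = 52; y_lin[5] = 3×2 + 3×4 + 3×5 + 4×5 = 53; y_lin[6] = 3×2 + 3×4 + 4×5 = 38; y_lin[7] = 3×2 + 4×4 = 22; y_lin[8] = 4×2 = 8 → [2, 11, 26, 40, 52, 53, 38, 22, 8]. Circular (length 5): y[0] = 1×2 + 3×2 + 3×4 + 3×5 + 4×5 = 55; y[1] = 1×5 + 3×2 + 3×2 + 3×4 + 4×5 = 49; y[2] = 1×5 + 3×5 + 3×2 + 3×2 + 4×4 = 48; y[3] = 1×4 + 3×5 + 3×5 + 3×2 + 4×2 = 48; y[4] = 1×2 + 3×4 + 3×5 + 3×5 + 4×2 = 52 → [55, 49, 48, 48, 52]

Linear: [2, 11, 26, 40, 52, 53, 38, 22, 8], Circular: [55, 49, 48, 48, 52]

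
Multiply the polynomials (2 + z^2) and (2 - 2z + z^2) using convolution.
Ascending coefficients: a = [2, 0, 1], b = [2, -2, 1]. c[0] = 2×2 = 4; c[1] = 2×-2 + 0×2 = -4; c[2] = 2×1 + 0×-2 + 1×2 = 4; c[3] = 0×1 + 1×-2 = -2; c[4] = 1×1 = 1. Result coefficients: [4, -4, 4, -2, 1] → 4 - 4z + 4z^2 - 2z^3 + z^4

4 - 4z + 4z^2 - 2z^3 + z^4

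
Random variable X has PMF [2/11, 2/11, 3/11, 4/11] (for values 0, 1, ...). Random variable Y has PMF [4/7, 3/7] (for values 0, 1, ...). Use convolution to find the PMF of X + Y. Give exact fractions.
P(X+Y=k) = Σ_i P(X=i)·P(Y=k-i) — a convolution of [2/11, 2/11, 3/11, 4/11] and [4/7, 3/7]. P(X+Y=0) = (2/11)×(4/7) = 8/77; P(X+Y=1) = (2/11)×(3/7) + (2/11)×(4/7) = 6/77 + 8/77 = 2/11; P(X+Y=2) = (2/11)×(3/7) + (3/11)×(4/7) = 6/77 + 12/77 = 18/77; P(X+Y=3) = (3/11)×(3/7) + (4/11)×(4/7) = 9/77 + 16/77 = 25/77; P(X+Y=4) = (4/11)×(3/7) = 12/77. PMF: [8/77, 2/11, 18/77, 25/77, 12/77] (sums to 1 ✓)

[8/77, 2/11, 18/77, 25/77, 12/77]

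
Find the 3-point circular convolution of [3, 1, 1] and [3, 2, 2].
Use y[k] = Σ_j u[j]·v[(k-j) mod 3]. y[0] = 3×3 + 1×2 + 1×2 = 13; y[1] = 3×2 + 1×3 + 1×2 = 11; y[2] = 3×2 + 1×2 + 1×3 = 11. Result: [13, 11, 11]

[13, 11, 11]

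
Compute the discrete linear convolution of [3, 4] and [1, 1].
y[0] = 3×1 = 3; y[1] = 3×1 + 4×1 = 7; y[2] = 4×1 = 4

[3, 7, 4]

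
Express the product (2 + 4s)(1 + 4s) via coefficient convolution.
Ascending coefficients: a = [2, 4], b = [1, 4]. c[0] = 2×1 = 2; c[1] = 2×4 + 4×1 = 12; c[2] = 4×4 = 16. Result coefficients: [2, 12, 16] → 2 + 12s + 16s^2

2 + 12s + 16s^2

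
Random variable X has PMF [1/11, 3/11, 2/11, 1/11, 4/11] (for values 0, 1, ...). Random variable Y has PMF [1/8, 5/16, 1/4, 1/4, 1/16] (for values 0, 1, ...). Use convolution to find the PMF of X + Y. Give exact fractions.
P(X+Y=k) = Σ_i P(X=i)·P(Y=k-i) — a convolution of [1/11, 3/11, 2/11, 1/11, 4/11] and [1/8, 5/16, 1/4, 1/4, 1/16]. P(X+Y=0) = (1/11)×(1/8) = 1/88; P(X+Y=1) = (1/11)×(5/16) + (3/11)×(1/8) = 5/176 + 3/88 = 1/16; P(X+Y=2) = (1/11)×(1/4) + (3/11)×(5/16) + (2/11)×(1/8) = 1/44 + 15/176 + 1/44 = 23/176; P(X+Y=3) = (1/11)×(1/4) + (3/11)×(1/4) + (2/11)×(5/16) + (1/11)×(1/8) = 1/44 + 3/44 + 5/88 + 1/88 = 7/44; P(X+Y=4) = (1/11)×(1/16) + (3/11)×(1/4) + (2/11)×(1/4) + (1/11)×(5/16) + (4/11)×(1/8) = 1/176 + 3/44 + 1/22 + 5/176 + 1/22 = 17/88; P(X+Y=5) = (3/11)×(1/16) + (2/11)×(1/4) + (1/11)×(1/4) + (4/11)×(5/16) = 3/176 + 1/22 + 1/44 + 5/44 = 35/176; P(X+Y=6) = (2/11)×(1/16) + (1/11)×(1/4) + (4/11)×(1/4) = 1/88 + 1/44 + 1/11 = 1/8; P(X+Y=7) = (1/11)×(1/16) + (4/11)×(1/4) = 1/176 + 1/11 = 17/176; P(X+Y=8) = (4/11)×(1/16) = 1/44. PMF: [1/88, 1/16, 23/176, 7/44, 17/88, 35/176, 1/8, 17/176, 1/44] (sums to 1 ✓)

[1/88, 1/16, 23/176, 7/44, 17/88, 35/176, 1/8, 17/176, 1/44]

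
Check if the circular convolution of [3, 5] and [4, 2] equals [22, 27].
Recompute circular convolution of [3, 5] and [4, 2]: y[0] = 3×4 + 5×2 = 22; y[1] = 3×2 + 5×4 = 26 → [22, 26]. Compare to given [22, 27]: they differ at index 1: given 27, correct 26, so answer: No

No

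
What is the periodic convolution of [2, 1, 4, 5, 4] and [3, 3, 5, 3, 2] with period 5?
Use y[k] = Σ_j u[j]·v[(k-j) mod 5]. y[0] = 2×3 + 1×2 + 4×3 + 5×5 + 4×3 = 57; y[1] = 2×3 + 1×3 + 4×2 + 5×3 + 4×5 = 52; y[2] = 2×5 + 1×3 + 4×3 + 5×2 + 4×3 = 47; y[3] = 2×3 + 1×5 + 4×3 + 5×3 + 4×2 = 46; y[4] = 2×2 + 1×3 + 4×5 + 5×3 + 4×3 = 54. Result: [57, 52, 47, 46, 54]

[57, 52, 47, 46, 54]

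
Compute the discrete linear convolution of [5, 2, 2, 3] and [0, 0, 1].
y[0] = 5×0 = 0; y[1] = 5×0 + 2×0 = 0; y[2] = 5×1 + 2×0 + 2×0 = 5; y[3] = 2×1 + 2×0 + 3×0 = 2; y[4] = 2×1 + 3×0 = 2; y[5] = 3×1 = 3

[0, 0, 5, 2, 2, 3]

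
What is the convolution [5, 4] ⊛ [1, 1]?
y[0] = 5×1 = 5; y[1] = 5×1 + 4×1 = 9; y[2] = 4×1 = 4

[5, 9, 4]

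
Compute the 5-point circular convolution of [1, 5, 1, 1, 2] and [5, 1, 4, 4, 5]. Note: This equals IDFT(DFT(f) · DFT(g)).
Either evaluate y[k] = Σ_j f[j]·g[(k-j) mod 5] directly, or use IDFT(DFT(f) · DFT(g)). y[0] = 1×5 + 5×5 + 1×4 + 1×4 + 2×1 = 40; y[1] = 1×1 + 5×5 + 1×5 + 1×4 + 2×4 = 43; y[2] = 1×4 + 5×1 + 1×5 + 1×5 + 2×4 = 27; y[3] = 1×4 + 5×4 + 1×1 + 1×5 + 2×5 = 40; y[4] = 1×5 + 5×4 + 1×4 + 1×1 + 2×5 = 40. Result: [40, 43, 27, 40, 40]

[40, 43, 27, 40, 40]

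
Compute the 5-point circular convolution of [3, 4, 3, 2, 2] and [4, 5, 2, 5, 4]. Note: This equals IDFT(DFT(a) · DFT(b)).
Either evaluate y[k] = Σ_j a[j]·b[(k-j) mod 5] directly, or use IDFT(DFT(a) · DFT(b)). y[0] = 3×4 + 4×4 + 3×5 + 2×2 + 2×5 = 57; y[1] = 3×5 + 4×4 + 3×4 + 2×5 + 2×2 = 57; y[2] = 3×2 + 4×5 + 3×4 + 2×4 + 2×5 = 56; y[3] = 3×5 + 4×2 + 3×5 + 2×4 + 2×4 = 54; y[4] = 3×4 + 4×5 + 3×2 + 2×5 + 2×4 = 56. Result: [57, 57, 56, 54, 56]

[57, 57, 56, 54, 56]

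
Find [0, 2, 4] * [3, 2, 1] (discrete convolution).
y[0] = 0×3 = 0; y[1] = 0×2 + 2×3 = 6; y[2] = 0×1 + 2×2 + 4×3 = 16; y[3] = 2×1 + 4×2 = 10; y[4] = 4×1 = 4

[0, 6, 16, 10, 4]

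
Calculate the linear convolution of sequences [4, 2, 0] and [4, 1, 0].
y[0] = 4×4 = 16; y[1] = 4×1 + 2×4 = 12; y[2] = 4×0 + 2×1 + 0×4 = 2; y[3] = 2×0 + 0×1 = 0; y[4] = 0×0 = 0

[16, 12, 2, 0, 0]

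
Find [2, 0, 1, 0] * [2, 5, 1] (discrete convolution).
y[0] = 2×2 = 4; y[1] = 2×5 + 0×2 = 10; y[2] = 2×1 + 0×5 + 1×2 = 4; y[3] = 0×1 + 1×5 + 0×2 = 5; y[4] = 1×1 + 0×5 = 1; y[5] = 0×1 = 0

[4, 10, 4, 5, 1, 0]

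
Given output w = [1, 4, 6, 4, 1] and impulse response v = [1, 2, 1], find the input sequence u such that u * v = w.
Deconvolve w=[1, 4, 6, 4, 1] by v=[1, 2, 1]. Since v[0]=1, solve forward: u[0] = w[0] / 1 = 1; u[1] = (w[1] - 1×2) / 1 = 2; u[2] = (w[2] - 2×2 - 1×1) / 1 = 1. So u = [1, 2, 1]. Check by forward convolution: w[0] = 1×1 = 1; w[1] = 1×2 + 2×1 = 4; w[2] = 1×1 + 2×2 + 1×1 = 6; w[3] = 2×1 + 1×2 = 4; w[4] = 1×1 = 1

[1, 2, 1]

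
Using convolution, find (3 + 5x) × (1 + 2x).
Ascending coefficients: a = [3, 5], b = [1, 2]. c[0] = 3×1 = 3; c[1] = 3×2 + 5×1 = 11; c[2] = 5×2 = 10. Result coefficients: [3, 11, 10] → 3 + 11x + 10x^2

3 + 11x + 10x^2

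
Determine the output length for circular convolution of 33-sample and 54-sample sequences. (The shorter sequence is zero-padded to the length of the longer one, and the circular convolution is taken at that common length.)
Circular convolution (zero-padding the shorter input) has length max(m, n) = max(33, 54) = 54

54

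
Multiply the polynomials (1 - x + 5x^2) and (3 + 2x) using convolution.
Ascending coefficients: a = [1, -1, 5], b = [3, 2]. c[0] = 1×3 = 3; c[1] = 1×2 + -1×3 = -1; c[2] = -1×2 + 5×3 = 13; c[3] = 5×2 = 10. Result coefficients: [3, -1, 13, 10] → 3 - x + 13x^2 + 10x^3

3 - x + 13x^2 + 10x^3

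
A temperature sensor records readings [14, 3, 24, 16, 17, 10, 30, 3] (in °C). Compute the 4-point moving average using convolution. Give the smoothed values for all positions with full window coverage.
4-point moving average kernel = [1, 1, 1, 1]. Apply in 'valid' mode (full window coverage): avg[0] = (14 + 3 + 24 + 16) / 4 = 14.25; avg[1] = (3 + 24 + 16 + 17) / 4 = 15.0; avg[2] = (24 + 16 + 17 + 10) / 4 = 16.75; avg[3] = (16 + 17 + 10 + 30) / 4 = 18.25; avg[4] = (17 + 10 + 30 + 3) / 4 = 15.0. Smoothed values: [14.25, 15.0, 16.75, 18.25, 15.0]

[14.25, 15.0, 16.75, 18.25, 15.0]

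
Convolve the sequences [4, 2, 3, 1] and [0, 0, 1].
y[0] = 4×0 = 0; y[1] = 4×0 + 2×0 = 0; y[2] = 4×1 + 2×0 + 3×0 = 4; y[3] = 2×1 + 3×0 + 1×0 = 2; y[4] = 3×1 + 1×0 = 3; y[5] = 1×1 = 1

[0, 0, 4, 2, 3, 1]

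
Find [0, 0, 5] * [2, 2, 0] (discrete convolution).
y[0] = 0×2 = 0; y[1] = 0×2 + 0×2 = 0; y[2] = 0×0 + 0×2 + 5×2 = 10; y[3] = 0×0 + 5×2 = 10; y[4] = 5×0 = 0

[0, 0, 10, 10, 0]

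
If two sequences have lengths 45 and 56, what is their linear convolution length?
Linear/full convolution length: m + n - 1 = 45 + 56 - 1 = 100

100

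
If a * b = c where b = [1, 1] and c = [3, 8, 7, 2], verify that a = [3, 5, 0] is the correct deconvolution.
Forward-compute [3, 5, 0] * [1, 1]: c[0] = 3×1 = 3; c[1] = 3×1 + 5×1 = 8; c[2] = 5×1 + 0×1 = 5; c[3] = 0×1 = 0 → [3, 8, 5, 0]. Does not match given c = [3, 8, 7, 2].

Not verified. [3, 5, 0] * [1, 1] = [3, 8, 5, 0], which differs from [3, 8, 7, 2] at index 2.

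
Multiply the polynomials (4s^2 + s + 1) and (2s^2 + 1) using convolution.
Ascending coefficients: a = [1, 1, 4], b = [1, 0, 2]. c[0] = 1×1 = 1; c[1] = 1×0 + 1×1 = 1; c[2] = 1×2 + 1×0 + 4×1 = 6; c[3] = 1×2 + 4×0 = 2; c[4] = 4×2 = 8. Result coefficients: [1, 1, 6, 2, 8] → 8s^4 + 2s^3 + 6s^2 + s + 1

8s^4 + 2s^3 + 6s^2 + s + 1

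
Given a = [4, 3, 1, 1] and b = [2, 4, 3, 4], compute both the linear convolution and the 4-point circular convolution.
Linear: y_lin[0] = 4×2 = 8; y_lin[1] = 4×4 + 3×2 = 22; y_lin[2] = 4×3 + 3×4 + 1×2 = 26; y_lin[3] = 4×4 + 3×3 + 1×4 + 1×2 = 31; y_lin[4] = 3×4 + 1×3 + 1×4 = 19; y_lin[5] = 1×4 + 1×3 = 7; y_lin[6] = 1×4 = 4 → [8, 22, 26, 31, 19, 7, 4]. Circular (length 4): y[0] = 4×2 + 3×4 + 1×3 + 1×4 = 27; y[1] = 4×4 + 3×2 + 1×4 + 1×3 = 29; y[2] = 4×3 + 3×4 + 1×2 + 1×4 = 30; y[3] = 4×4 + 3×3 + 1×4 + 1×2 = 31 → [27, 29, 30, 31]

Linear: [8, 22, 26, 31, 19, 7, 4], Circular: [27, 29, 30, 31]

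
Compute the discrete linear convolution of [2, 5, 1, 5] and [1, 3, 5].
y[0] = 2×1 = 2; y[1] = 2×3 + 5×1 = 11; y[2] = 2×5 + 5×3 + 1×1 = 26; y[3] = 5×5 + 1×3 + 5×1 = 33; y[4] = 1×5 + 5×3 = 20; y[5] = 5×5 = 25

[2, 11, 26, 33, 20, 25]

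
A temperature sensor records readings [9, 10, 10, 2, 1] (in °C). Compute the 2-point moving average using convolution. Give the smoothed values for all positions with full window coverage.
2-point moving average kernel = [1, 1]. Apply in 'valid' mode (full window coverage): avg[0] = (9 + 10) / 2 = 9.5; avg[1] = (10 + 10) / 2 = 10.0; avg[2] = (10 + 2) / 2 = 6.0; avg[3] = (2 + 1) / 2 = 1.5. Smoothed values: [9.5, 10.0, 6.0, 1.5]

[9.5, 10.0, 6.0, 1.5]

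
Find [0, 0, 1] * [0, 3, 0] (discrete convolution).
y[0] = 0×0 = 0; y[1] = 0×3 + 0×0 = 0; y[2] = 0×0 + 0×3 + 1×0 = 0; y[3] = 0×0 + 1×3 = 3; y[4] = 1×0 = 0

[0, 0, 0, 3, 0]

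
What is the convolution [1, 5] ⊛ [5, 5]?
y[0] = 1×5 = 5; y[1] = 1×5 + 5×5 = 30; y[2] = 5×5 = 25

[5, 30, 25]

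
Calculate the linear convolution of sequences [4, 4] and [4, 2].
y[0] = 4×4 = 16; y[1] = 4×2 + 4×4 = 24; y[2] = 4×2 = 8

[16, 24, 8]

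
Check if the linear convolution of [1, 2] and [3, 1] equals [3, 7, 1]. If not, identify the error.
Recompute linear convolution of [1, 2] and [3, 1]: y[0] = 1×3 = 3; y[1] = 1×1 + 2×3 = 7; y[2] = 2×1 = 2 → [3, 7, 2]. Compare to given [3, 7, 1]: they differ at index 2: given 1, correct 2, so answer: No

No. Error at index 2: given 1, correct 2.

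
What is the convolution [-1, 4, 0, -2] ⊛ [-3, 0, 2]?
y[0] = -1×-3 = 3; y[1] = -1×0 + 4×-3 = -12; y[2] = -1×2 + 4×0 + 0×-3 = -2; y[3] = 4×2 + 0×0 + -2×-3 = 14; y[4] = 0×2 + -2×0 = 0; y[5] = -2×2 = -4

[3, -12, -2, 14, 0, -4]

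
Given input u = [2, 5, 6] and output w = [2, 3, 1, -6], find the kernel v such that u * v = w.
Output length 4 = len(u) + len(v) - 1 ⇒ len(v) = 2. Solve v forward using v[k] = (w[k] - Σ_{i≥1} u[i]·v[k-i]) / u[0]: v[0] = w[0] / u[0] = 2 / 2 = 1; v[1] = (w[1] - 5×1) / u[0] = (3 - 5×1) / 2 = -1. So v = [1, -1]. Forward-check [2, 5, 6] * [1, -1]: w[0] = 2×1 = 2; w[1] = 2×-1 + 5×1 = 3; w[2] = 5×-1 + 6×1 = 1; w[3] = 6×-1 = -6 → [2, 3, 1, -6] ✓

[1, -1]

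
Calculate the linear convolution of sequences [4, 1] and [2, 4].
y[0] = 4×2 = 8; y[1] = 4×4 + 1×2 = 18; y[2] = 1×4 = 4

[8, 18, 4]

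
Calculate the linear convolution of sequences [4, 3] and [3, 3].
y[0] = 4×3 = 12; y[1] = 4×3 + 3×3 = 21; y[2] = 3×3 = 9

[12, 21, 9]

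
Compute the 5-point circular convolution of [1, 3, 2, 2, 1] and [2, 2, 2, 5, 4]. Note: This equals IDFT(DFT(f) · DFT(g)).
Either evaluate y[k] = Σ_j f[j]·g[(k-j) mod 5] directly, or use IDFT(DFT(f) · DFT(g)). y[0] = 1×2 + 3×4 + 2×5 + 2×2 + 1×2 = 30; y[1] = 1×2 + 3×2 + 2×4 + 2×5 + 1×2 = 28; y[2] = 1×2 + 3×2 + 2×2 + 2×4 + 1×5 = 25; y[3] = 1×5 + 3×2 + 2×2 + 2×2 + 1×4 = 23; y[4] = 1×4 + 3×5 + 2×2 + 2×2 + 1×2 = 29. Result: [30, 28, 25, 23, 29]

[30, 28, 25, 23, 29]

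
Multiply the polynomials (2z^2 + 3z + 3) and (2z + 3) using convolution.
Ascending coefficients: a = [3, 3, 2], b = [3, 2]. c[0] = 3×3 = 9; c[1] = 3×2 + 3×3 = 15; c[2] = 3×2 + 2×3 = 12; c[3] = 2×2 = 4. Result coefficients: [9, 15, 12, 4] → 4z^3 + 12z^2 + 15z + 9

4z^3 + 12z^2 + 15z + 9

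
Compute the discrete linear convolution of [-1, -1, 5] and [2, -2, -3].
y[0] = -1×2 = -2; y[1] = -1×-2 + -1×2 = 0; y[2] = -1×-3 + -1×-2 + 5×2 = 15; y[3] = -1×-3 + 5×-2 = -7; y[4] = 5×-3 = -15

[-2, 0, 15, -7, -15]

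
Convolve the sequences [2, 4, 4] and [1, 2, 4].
y[0] = 2×1 = 2; y[1] = 2×2 + 4×1 = 8; y[2] = 2×4 + 4×2 + 4×1 = 20; y[3] = 4×4 + 4×2 = 24; y[4] = 4×4 = 16

[2, 8, 20, 24, 16]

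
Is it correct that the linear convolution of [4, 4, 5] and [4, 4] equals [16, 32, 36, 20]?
Recompute linear convolution of [4, 4, 5] and [4, 4]: y[0] = 4×4 = 16; y[1] = 4×4 + 4×4 = 32; y[2] = 4×4 + 5×4 = 36; y[3] = 5×4 = 20 → [16, 32, 36, 20]. Given [16, 32, 36, 20] matches, so answer: Yes

Yes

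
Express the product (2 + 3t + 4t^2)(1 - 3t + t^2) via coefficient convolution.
Ascending coefficients: a = [2, 3, 4], b = [1, -3, 1]. c[0] = 2×1 = 2; c[1] = 2×-3 + 3×1 = -3; c[2] = 2×1 + 3×-3 + 4×1 = -3; c[3] = 3×1 + 4×-3 = -9; c[4] = 4×1 = 4. Result coefficients: [2, -3, -3, -9, 4] → 2 - 3t - 3t^2 - 9t^3 + 4t^4

2 - 3t - 3t^2 - 9t^3 + 4t^4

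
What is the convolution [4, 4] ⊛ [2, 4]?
y[0] = 4×2 = 8; y[1] = 4×4 + 4×2 = 24; y[2] = 4×4 = 16

[8, 24, 16]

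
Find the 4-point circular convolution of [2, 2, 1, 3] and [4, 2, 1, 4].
Use y[k] = Σ_j s[j]·t[(k-j) mod 4]. y[0] = 2×4 + 2×4 + 1×1 + 3×2 = 23; y[1] = 2×2 + 2×4 + 1×4 + 3×1 = 19; y[2] = 2×1 + 2×2 + 1×4 + 3×4 = 22; y[3] = 2×4 + 2×1 + 1×2 + 3×4 = 24. Result: [23, 19, 22, 24]

[23, 19, 22, 24]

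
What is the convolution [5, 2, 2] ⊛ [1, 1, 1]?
y[0] = 5×1 = 5; y[1] = 5×1 + 2×1 = 7; y[2] = 5×1 + 2×1 + 2×1 = 9; y[3] = 2×1 + 2×1 = 4; y[4] = 2×1 = 2

[5, 7, 9, 4, 2]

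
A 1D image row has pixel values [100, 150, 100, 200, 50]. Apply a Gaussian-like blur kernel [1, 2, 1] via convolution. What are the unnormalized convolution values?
Convolve image row [100, 150, 100, 200, 50] with kernel [1, 2, 1]: y[0] = 100×1 = 100; y[1] = 100×2 + 150×1 = 350; y[2] = 100×1 + 150×2 + 100×1 = 500; y[3] = 150×1 + 100×2 + 200×1 = 550; y[4] = 100×1 + 200×2 + 50×1 = 550; y[5] = 200×1 + 50×2 = 300; y[6] = 50×1 = 50 → [100, 350, 500, 550, 550, 300, 50]. Normalization factor = sum(kernel) = 4.

[100, 350, 500, 550, 550, 300, 50]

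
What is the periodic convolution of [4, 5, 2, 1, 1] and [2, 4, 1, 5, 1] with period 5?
Use y[k] = Σ_j s[j]·t[(k-j) mod 5]. y[0] = 4×2 + 5×1 + 2×5 + 1×1 + 1×4 = 28; y[1] = 4×4 + 5×2 + 2×1 + 1×5 + 1×1 = 34; y[2] = 4×1 + 5×4 + 2×2 + 1×1 + 1×5 = 34; y[3] = 4×5 + 5×1 + 2×4 + 1×2 + 1×1 = 36; y[4] = 4×1 + 5×5 + 2×1 + 1×4 + 1×2 = 37. Result: [28, 34, 34, 36, 37]

[28, 34, 34, 36, 37]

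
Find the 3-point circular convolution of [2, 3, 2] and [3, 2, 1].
Use y[k] = Σ_j u[j]·v[(k-j) mod 3]. y[0] = 2×3 + 3×1 + 2×2 = 13; y[1] = 2×2 + 3×3 + 2×1 = 15; y[2] = 2×1 + 3×2 + 2×3 = 14. Result: [13, 15, 14]

[13, 15, 14]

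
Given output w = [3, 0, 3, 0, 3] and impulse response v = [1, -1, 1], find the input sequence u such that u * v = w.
Deconvolve w=[3, 0, 3, 0, 3] by v=[1, -1, 1]. Since v[0]=1, solve forward: u[0] = w[0] / 1 = 3; u[1] = (w[1] - 3×-1) / 1 = 3; u[2] = (w[2] - 3×-1 - 3×1) / 1 = 3. So u = [3, 3, 3]. Check by forward convolution: w[0] = 3×1 = 3; w[1] = 3×-1 + 3×1 = 0; w[2] = 3×1 + 3×-1 + 3×1 = 3; w[3] = 3×1 + 3×-1 = 0; w[4] = 3×1 = 3

[3, 3, 3]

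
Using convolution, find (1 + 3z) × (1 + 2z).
Ascending coefficients: a = [1, 3], b = [1, 2]. c[0] = 1×1 = 1; c[1] = 1×2 + 3×1 = 5; c[2] = 3×2 = 6. Result coefficients: [1, 5, 6] → 1 + 5z + 6z^2

1 + 5z + 6z^2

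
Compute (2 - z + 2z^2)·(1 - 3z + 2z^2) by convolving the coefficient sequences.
Ascending coefficients: a = [2, -1, 2], b = [1, -3, 2]. c[0] = 2×1 = 2; c[1] = 2×-3 + -1×1 = -7; c[2] = 2×2 + -1×-3 + 2×1 = 9; c[3] = -1×2 + 2×-3 = -8; c[4] = 2×2 = 4. Result coefficients: [2, -7, 9, -8, 4] → 2 - 7z + 9z^2 - 8z^3 + 4z^4

2 - 7z + 9z^2 - 8z^3 + 4z^4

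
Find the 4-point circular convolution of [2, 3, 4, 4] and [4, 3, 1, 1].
Use y[k] = Σ_j f[j]·g[(k-j) mod 4]. y[0] = 2×4 + 3×1 + 4×1 + 4×3 = 27; y[1] = 2×3 + 3×4 + 4×1 + 4×1 = 26; y[2] = 2×1 + 3×3 + 4×4 + 4×1 = 31; y[3] = 2×1 + 3×1 + 4×3 + 4×4 = 33. Result: [27, 26, 31, 33]

[27, 26, 31, 33]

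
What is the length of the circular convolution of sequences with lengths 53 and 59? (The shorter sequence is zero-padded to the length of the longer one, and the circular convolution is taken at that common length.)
Circular convolution (zero-padding the shorter input) has length max(m, n) = max(53, 59) = 59

59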